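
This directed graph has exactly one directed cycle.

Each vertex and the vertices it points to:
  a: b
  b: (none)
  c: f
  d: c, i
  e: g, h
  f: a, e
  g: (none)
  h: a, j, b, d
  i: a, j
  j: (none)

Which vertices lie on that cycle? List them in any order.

c, d, e, f, h

DFS with gray/black marking from e:
e gray
  g gray
  g black
  h gray
    a gray
      b gray
      b black
    a black
    j gray
    j black
    h→b: b black — skip
    d gray
      c gray
        f gray
          f→a: a black — skip
          f→e: e is gray → back edge
Back edge closes the cycle e → h → d → c → f → e; its vertices are {c, d, e, f, h}.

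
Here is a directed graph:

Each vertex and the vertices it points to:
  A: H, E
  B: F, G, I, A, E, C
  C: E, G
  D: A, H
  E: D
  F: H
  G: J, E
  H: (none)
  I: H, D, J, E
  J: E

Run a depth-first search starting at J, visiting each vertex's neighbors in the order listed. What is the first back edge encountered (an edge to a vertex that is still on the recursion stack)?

A→E

DFS from J (visiting each vertex's neighbors in the order listed); mark gray on enter, black on exit:
J gray
  E gray
    D gray
      A gray
        H gray
        H black
        A→E: E is gray → back edge
First back edge: A → E.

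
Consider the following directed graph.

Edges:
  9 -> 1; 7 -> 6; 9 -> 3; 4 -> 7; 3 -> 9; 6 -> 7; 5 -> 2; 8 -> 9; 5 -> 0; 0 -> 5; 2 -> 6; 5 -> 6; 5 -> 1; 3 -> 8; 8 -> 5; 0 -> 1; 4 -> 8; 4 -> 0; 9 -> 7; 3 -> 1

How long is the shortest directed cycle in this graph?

2

For each vertex v, BFS finds the shortest path from v back to v.
The shortest such closed walk is 9 → 3 → 9, length 2.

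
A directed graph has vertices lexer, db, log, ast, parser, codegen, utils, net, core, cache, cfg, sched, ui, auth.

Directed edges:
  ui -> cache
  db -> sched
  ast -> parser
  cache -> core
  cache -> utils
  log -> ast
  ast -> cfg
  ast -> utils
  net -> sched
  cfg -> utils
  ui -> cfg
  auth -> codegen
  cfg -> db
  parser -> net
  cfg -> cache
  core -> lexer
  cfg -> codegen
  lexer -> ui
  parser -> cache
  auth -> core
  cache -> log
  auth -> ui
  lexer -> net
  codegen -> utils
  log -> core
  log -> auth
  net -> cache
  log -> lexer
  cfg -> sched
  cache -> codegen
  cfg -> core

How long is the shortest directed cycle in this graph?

4

For each vertex v, BFS finds the shortest path from v back to v.
The shortest such closed walk is log → auth → ui → cache → log, length 4.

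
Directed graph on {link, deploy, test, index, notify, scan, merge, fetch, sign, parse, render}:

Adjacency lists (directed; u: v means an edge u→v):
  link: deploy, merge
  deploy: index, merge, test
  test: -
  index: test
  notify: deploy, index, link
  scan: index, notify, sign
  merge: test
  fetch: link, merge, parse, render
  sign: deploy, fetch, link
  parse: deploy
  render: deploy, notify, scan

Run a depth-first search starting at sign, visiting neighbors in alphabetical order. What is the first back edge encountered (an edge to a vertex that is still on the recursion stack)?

DFS from sign (visiting neighbors in alphabetical order); mark gray on enter, black on exit:
sign gray
  deploy gray
    index gray
      test gray
      test black
    index black
    merge gray
      merge→test: test black — skip
    merge black
    deploy→test: test black — skip
  deploy black
  fetch gray
    link gray
      link→deploy: deploy black — skip
      link→merge: merge black — skip
    link black
    fetch→merge: merge black — skip
    parse gray
      parse→deploy: deploy black — skip
    parse black
    render gray
      render→deploy: deploy black — skip
      notify gray
        notify→deploy: deploy black — skip
        notify→index: index black — skip
        notify→link: link black — skip
      notify black
      scan gray
        scan→index: index black — skip
        scan→notify: notify black — skip
        scan→sign: sign is gray → back edge
First back edge: scan → sign.

scan→sign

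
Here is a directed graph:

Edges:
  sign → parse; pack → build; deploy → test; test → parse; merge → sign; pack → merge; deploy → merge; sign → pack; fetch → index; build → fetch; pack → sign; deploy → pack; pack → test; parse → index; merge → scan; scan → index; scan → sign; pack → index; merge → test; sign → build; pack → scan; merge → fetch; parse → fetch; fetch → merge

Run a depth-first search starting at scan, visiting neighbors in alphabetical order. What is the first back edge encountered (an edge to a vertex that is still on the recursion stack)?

merge->fetch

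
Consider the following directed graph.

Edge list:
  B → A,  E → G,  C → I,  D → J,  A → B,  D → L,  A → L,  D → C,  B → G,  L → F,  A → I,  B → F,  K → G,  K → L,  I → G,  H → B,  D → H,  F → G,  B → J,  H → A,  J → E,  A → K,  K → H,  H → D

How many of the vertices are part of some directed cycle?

5

A vertex is on a directed cycle iff it belongs to a strongly connected component of size ≥ 2 (or has a self-loop).
The vertices on cycles are {A, B, D, H, K} — 5 in total.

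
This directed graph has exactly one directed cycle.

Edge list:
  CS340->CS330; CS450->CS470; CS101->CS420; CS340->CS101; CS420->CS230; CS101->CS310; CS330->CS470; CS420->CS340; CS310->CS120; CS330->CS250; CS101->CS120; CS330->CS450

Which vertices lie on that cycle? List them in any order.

CS101, CS340, CS420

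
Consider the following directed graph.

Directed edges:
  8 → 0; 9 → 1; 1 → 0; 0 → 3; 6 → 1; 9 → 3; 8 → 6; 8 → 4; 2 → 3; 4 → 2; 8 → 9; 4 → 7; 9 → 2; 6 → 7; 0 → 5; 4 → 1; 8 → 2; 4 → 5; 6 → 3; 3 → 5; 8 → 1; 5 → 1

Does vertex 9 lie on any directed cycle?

9 lies on a cycle iff there is a path from 9 back to itself.
Exploring from 9, it never reaches itself; equivalently, its strongly connected component is a singleton.

No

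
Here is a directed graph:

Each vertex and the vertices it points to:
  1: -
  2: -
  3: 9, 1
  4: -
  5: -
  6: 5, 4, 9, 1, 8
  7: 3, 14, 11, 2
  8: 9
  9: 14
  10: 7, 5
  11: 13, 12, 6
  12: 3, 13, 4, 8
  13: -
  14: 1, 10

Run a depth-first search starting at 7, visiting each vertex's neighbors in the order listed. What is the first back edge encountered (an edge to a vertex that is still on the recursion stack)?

10->7

DFS from 7 (visiting each vertex's neighbors in the order listed); mark gray on enter, black on exit:
7 gray
  3 gray
    9 gray
      14 gray
        1 gray
        1 black
        10 gray
          10→7: 7 is gray → back edge
First back edge: 10 → 7.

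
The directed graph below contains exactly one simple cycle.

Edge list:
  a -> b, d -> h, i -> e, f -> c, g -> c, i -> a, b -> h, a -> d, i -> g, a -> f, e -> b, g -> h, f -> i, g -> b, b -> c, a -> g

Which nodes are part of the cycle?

DFS with gray/black marking from i:
i gray
  g gray
    c gray
    c black
    h gray
    h black
    b gray
      b→c: c black — skip
      b→h: h black — skip
    b black
  g black
  e gray
    e→b: b black — skip
  e black
  a gray
    f gray
      f→c: c black — skip
      f→i: i is gray → back edge
Back edge closes the cycle i → a → f → i; its vertices are {a, f, i}.

a, f, i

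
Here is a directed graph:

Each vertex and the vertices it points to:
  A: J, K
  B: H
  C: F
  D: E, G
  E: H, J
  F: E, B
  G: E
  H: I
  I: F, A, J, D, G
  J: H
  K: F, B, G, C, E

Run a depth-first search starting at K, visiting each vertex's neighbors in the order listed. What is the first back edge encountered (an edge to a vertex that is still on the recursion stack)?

I->F

DFS from K (visiting each vertex's neighbors in the order listed); mark gray on enter, black on exit:
K gray
  F gray
    E gray
      H gray
        I gray
          I→F: F is gray → back edge
First back edge: I → F.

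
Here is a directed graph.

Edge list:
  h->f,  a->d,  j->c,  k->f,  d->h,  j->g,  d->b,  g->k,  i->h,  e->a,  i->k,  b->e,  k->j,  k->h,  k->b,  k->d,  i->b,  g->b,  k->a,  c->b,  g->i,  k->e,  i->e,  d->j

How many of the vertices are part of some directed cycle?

A vertex is on a directed cycle iff it belongs to a strongly connected component of size ≥ 2 (or has a self-loop).
The vertices on cycles are {a, b, c, d, e, g, i, j, k} — 9 in total.

9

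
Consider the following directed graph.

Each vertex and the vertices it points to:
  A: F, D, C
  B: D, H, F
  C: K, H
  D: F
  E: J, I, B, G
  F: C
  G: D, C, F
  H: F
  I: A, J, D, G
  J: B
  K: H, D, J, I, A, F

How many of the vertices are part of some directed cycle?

10

A vertex is on a directed cycle iff it belongs to a strongly connected component of size ≥ 2 (or has a self-loop).
The vertices on cycles are {A, B, C, D, F, G, H, I, J, K} — 10 in total.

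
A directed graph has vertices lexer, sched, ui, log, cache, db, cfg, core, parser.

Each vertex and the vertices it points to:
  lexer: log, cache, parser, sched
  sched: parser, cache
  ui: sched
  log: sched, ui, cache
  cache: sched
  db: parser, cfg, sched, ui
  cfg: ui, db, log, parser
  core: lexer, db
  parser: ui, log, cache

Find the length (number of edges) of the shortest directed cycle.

For each vertex v, BFS finds the shortest path from v back to v.
The shortest such closed walk is db → cfg → db, length 2.

2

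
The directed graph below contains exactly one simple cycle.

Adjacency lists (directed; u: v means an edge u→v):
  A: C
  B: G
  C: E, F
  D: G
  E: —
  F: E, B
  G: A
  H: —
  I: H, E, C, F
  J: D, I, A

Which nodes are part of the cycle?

A, B, C, F, G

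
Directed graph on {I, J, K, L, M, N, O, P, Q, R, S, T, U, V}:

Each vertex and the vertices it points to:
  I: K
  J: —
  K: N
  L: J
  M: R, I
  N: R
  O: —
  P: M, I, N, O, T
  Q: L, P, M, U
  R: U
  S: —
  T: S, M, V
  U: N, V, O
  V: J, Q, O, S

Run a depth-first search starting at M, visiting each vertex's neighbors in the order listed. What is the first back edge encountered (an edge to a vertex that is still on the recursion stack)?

DFS from M (visiting each vertex's neighbors in the order listed); mark gray on enter, black on exit:
M gray
  R gray
    U gray
      N gray
        N→R: R is gray → back edge
First back edge: N → R.

N→R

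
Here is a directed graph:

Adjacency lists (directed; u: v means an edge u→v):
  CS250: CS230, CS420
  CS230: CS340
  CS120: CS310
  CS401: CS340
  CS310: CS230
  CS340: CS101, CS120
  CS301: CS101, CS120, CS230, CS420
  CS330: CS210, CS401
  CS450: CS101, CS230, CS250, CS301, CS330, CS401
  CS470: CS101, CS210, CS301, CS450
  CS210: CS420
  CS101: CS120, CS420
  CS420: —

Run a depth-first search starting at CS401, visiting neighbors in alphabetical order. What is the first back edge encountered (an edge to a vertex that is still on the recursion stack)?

DFS from CS401 (visiting neighbors in alphabetical order); mark gray on enter, black on exit:
CS401 gray
  CS340 gray
    CS101 gray
      CS120 gray
        CS310 gray
          CS230 gray
            CS230→CS340: CS340 is gray → back edge
First back edge: CS230 → CS340.

CS230->CS340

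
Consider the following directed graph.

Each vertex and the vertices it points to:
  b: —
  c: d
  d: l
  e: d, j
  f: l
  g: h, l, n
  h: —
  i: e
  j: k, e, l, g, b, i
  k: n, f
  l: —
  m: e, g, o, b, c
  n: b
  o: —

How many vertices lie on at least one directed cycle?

A vertex is on a directed cycle iff it belongs to a strongly connected component of size ≥ 2 (or has a self-loop).
The vertices on cycles are {e, i, j} — 3 in total.

3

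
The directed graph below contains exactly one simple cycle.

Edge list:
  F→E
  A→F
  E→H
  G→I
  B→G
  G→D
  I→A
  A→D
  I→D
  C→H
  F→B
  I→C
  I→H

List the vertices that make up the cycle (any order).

A, B, F, G, I

DFS with gray/black marking from I:
I gray
  H gray
  H black
  A gray
    F gray
      B gray
        G gray
          G→I: I is gray → back edge
Back edge closes the cycle I → A → F → B → G → I; its vertices are {A, B, F, G, I}.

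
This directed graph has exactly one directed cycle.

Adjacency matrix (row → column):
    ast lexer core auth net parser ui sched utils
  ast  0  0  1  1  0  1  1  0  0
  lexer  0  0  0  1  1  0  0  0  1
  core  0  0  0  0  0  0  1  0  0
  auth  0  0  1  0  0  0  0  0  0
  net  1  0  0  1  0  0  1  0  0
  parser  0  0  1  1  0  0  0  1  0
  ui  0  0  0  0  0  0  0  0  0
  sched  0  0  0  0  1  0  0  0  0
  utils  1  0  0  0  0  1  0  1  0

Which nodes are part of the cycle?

ast, net, sched, parser

DFS with gray/black marking from sched:
sched gray
  net gray
    auth gray
      core gray
        ui gray
        ui black
      core black
    auth black
    ast gray
      parser gray
        parser→auth: auth black — skip
        parser→core: core black — skip
        parser→sched: sched is gray → back edge
Back edge closes the cycle sched → net → ast → parser → sched; its vertices are {ast, net, sched, parser}.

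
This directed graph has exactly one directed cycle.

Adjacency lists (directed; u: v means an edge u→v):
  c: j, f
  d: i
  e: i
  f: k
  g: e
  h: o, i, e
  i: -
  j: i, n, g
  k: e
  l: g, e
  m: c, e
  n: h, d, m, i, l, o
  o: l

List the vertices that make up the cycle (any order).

c, j, m, n

DFS with gray/black marking from n:
n gray
  h gray
    o gray
      l gray
        g gray
          e gray
            i gray
            i black
          e black
        g black
        l→e: e black — skip
      l black
    o black
    h→i: i black — skip
    h→e: e black — skip
  h black
  d gray
    d→i: i black — skip
  d black
  m gray
    c gray
      j gray
        j→i: i black — skip
        j→n: n is gray → back edge
Back edge closes the cycle n → m → c → j → n; its vertices are {c, j, m, n}.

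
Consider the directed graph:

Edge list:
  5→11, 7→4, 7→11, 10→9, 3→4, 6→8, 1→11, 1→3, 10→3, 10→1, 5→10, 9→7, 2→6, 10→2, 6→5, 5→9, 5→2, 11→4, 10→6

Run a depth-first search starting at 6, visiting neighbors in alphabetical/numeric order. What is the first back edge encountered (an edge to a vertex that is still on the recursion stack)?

2→6

DFS from 6 (visiting neighbors in alphabetical/numeric order); mark gray on enter, black on exit:
6 gray
  5 gray
    2 gray
      2→6: 6 is gray → back edge
First back edge: 2 → 6.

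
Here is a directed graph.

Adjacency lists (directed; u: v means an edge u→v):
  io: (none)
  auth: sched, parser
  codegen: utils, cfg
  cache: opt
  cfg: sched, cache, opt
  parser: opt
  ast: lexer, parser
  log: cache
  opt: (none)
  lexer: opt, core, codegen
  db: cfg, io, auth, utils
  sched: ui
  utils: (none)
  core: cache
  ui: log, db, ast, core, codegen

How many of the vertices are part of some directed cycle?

8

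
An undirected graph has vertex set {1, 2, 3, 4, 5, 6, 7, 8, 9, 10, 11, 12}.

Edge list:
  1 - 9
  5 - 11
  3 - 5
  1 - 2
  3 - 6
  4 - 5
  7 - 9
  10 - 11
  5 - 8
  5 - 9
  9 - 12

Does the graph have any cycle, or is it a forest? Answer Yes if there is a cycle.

No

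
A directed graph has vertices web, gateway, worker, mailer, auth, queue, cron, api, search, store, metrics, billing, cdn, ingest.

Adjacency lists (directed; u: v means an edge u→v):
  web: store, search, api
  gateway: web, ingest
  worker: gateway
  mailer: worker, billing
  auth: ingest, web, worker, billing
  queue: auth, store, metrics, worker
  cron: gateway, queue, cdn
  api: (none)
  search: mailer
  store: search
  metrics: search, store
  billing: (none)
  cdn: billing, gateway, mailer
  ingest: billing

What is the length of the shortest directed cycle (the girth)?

5

For each vertex v, BFS finds the shortest path from v back to v.
The shortest such closed walk is gateway → web → search → mailer → worker → gateway, length 5.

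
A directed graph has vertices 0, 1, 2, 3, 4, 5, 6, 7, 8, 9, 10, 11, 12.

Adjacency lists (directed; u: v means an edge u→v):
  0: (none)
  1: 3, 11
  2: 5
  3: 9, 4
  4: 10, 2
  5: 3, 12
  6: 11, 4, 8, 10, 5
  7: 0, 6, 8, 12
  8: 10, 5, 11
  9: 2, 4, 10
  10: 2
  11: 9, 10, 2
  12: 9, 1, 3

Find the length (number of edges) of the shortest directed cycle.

For each vertex v, BFS finds the shortest path from v back to v.
The shortest such closed walk is 12 → 9 → 2 → 5 → 12, length 4.

4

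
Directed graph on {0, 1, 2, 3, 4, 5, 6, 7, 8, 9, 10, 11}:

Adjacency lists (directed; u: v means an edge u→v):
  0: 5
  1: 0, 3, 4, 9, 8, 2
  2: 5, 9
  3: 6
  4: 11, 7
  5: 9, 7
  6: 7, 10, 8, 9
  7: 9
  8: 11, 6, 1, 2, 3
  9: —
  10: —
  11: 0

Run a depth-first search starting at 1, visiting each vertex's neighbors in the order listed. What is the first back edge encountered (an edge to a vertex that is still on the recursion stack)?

8→6

DFS from 1 (visiting each vertex's neighbors in the order listed); mark gray on enter, black on exit:
1 gray
  0 gray
    5 gray
      9 gray
      9 black
      7 gray
        7→9: 9 black — skip
      7 black
    5 black
  0 black
  3 gray
    6 gray
      6→7: 7 black — skip
      10 gray
      10 black
      8 gray
        11 gray
          11→0: 0 black — skip
        11 black
        8→6: 6 is gray → back edge
First back edge: 8 → 6.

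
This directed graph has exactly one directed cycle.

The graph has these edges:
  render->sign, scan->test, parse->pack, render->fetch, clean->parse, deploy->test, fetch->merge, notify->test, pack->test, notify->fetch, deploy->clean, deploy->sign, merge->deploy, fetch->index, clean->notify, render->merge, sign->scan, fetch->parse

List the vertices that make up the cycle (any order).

clean, fetch, merge, deploy, notify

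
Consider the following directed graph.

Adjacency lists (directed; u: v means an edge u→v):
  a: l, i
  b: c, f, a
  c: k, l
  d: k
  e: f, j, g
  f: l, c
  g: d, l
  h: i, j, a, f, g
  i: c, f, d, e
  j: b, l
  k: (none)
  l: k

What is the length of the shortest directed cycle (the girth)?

5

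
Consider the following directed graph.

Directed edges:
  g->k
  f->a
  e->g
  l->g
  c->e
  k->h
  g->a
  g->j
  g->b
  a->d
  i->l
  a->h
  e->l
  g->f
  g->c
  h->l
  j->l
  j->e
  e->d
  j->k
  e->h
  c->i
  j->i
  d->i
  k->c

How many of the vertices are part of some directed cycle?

A vertex is on a directed cycle iff it belongs to a strongly connected component of size ≥ 2 (or has a self-loop).
The vertices on cycles are {a, c, d, e, f, g, h, i, j, k, l} — 11 in total.

11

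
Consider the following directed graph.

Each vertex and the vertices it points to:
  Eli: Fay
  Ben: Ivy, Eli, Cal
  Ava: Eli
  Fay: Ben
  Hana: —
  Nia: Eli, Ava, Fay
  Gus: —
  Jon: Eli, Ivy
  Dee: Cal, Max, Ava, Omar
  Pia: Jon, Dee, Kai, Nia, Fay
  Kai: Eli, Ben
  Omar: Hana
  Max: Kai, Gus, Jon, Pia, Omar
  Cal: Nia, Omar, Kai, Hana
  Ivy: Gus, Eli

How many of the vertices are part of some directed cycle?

A vertex is on a directed cycle iff it belongs to a strongly connected component of size ≥ 2 (or has a self-loop).
The vertices on cycles are {Ava, Ben, Cal, Dee, Eli, Fay, Ivy, Kai, Max, Nia, Pia} — 11 in total.

11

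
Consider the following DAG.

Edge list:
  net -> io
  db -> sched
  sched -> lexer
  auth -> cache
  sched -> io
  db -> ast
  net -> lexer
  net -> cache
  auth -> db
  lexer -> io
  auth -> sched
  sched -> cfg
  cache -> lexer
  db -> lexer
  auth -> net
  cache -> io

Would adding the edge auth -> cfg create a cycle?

No

Adding auth→cfg creates a cycle iff cfg can already reach auth.
Explore from cfg: no path reaches auth. The graph stays acyclic.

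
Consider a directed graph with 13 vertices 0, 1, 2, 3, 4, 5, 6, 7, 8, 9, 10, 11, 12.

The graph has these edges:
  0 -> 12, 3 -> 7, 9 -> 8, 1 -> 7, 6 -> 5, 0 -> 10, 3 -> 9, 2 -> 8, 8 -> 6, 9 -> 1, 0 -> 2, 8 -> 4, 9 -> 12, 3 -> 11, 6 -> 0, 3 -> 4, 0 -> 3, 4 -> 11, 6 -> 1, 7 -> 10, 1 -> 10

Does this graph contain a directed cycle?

Yes

DFS with white/gray/black marking, starting from 10:
10 gray
10 black
0 gray
  2 gray
    8 gray
      4 gray
        11 gray
        11 black
      4 black
      6 gray
        1 gray
          1→10: 10 black — skip
          7 gray
            7→10: 10 black — skip
          7 black
        1 black
        5 gray
        5 black
        6→0: 0 is gray → back edge
Back edge found, so a cycle exists: 0 → 2 → 8 → 6 → 0.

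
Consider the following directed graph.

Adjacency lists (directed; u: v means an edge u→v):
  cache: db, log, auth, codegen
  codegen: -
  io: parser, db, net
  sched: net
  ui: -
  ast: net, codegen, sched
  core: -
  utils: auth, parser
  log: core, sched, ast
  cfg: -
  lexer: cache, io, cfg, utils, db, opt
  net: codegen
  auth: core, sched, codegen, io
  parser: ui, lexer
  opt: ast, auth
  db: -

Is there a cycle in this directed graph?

Yes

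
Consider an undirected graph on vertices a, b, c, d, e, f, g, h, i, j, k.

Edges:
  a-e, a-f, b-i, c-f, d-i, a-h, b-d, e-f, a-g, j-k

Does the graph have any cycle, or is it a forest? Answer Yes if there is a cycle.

Yes

DFS, tracking each vertex's parent; an edge to a visited non-parent vertex closes a cycle.
Start from b:
visit b (parent –)
  visit d (parent b)
    d–b: parent, skip
    visit i (parent d)
      i–b: b visited and ≠ parent → cycle
Cycle: b – d – i – b.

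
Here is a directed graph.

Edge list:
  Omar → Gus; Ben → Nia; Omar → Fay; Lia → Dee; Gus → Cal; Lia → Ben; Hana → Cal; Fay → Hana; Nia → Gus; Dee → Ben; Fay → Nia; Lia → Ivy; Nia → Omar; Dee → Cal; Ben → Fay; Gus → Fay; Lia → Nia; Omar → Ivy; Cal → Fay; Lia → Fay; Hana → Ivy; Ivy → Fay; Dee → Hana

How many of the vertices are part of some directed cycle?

7

A vertex is on a directed cycle iff it belongs to a strongly connected component of size ≥ 2 (or has a self-loop).
The vertices on cycles are {Cal, Fay, Gus, Ivy, Nia, Hana, Omar} — 7 in total.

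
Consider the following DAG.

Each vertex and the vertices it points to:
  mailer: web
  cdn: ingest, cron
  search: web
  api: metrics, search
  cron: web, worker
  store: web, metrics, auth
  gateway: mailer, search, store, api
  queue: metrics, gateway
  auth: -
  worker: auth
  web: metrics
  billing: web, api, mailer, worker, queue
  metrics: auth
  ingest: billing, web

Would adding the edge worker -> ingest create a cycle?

Adding worker→ingest creates a cycle iff ingest can already reach worker.
Path from ingest: ingest → billing → worker.
So ingest → … → worker → ingest is a cycle.

Yes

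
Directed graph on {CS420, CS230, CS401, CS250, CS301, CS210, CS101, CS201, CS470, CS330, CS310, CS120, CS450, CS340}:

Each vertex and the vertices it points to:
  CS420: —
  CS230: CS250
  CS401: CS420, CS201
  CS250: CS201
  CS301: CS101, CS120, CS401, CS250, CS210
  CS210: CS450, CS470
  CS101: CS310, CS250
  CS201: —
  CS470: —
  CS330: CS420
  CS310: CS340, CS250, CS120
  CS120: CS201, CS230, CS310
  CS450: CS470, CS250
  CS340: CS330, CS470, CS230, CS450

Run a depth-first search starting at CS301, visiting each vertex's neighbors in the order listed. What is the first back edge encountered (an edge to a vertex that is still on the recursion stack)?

CS120→CS310

DFS from CS301 (visiting each vertex's neighbors in the order listed); mark gray on enter, black on exit:
CS301 gray
  CS101 gray
    CS310 gray
      CS340 gray
        CS330 gray
          CS420 gray
          CS420 black
        CS330 black
        CS470 gray
        CS470 black
        CS230 gray
          CS250 gray
            CS201 gray
            CS201 black
          CS250 black
        CS230 black
        CS450 gray
          CS450→CS470: CS470 black — skip
          CS450→CS250: CS250 black — skip
        CS450 black
      CS340 black
      CS310→CS250: CS250 black — skip
      CS120 gray
        CS120→CS201: CS201 black — skip
        CS120→CS230: CS230 black — skip
        CS120→CS310: CS310 is gray → back edge
First back edge: CS120 → CS310.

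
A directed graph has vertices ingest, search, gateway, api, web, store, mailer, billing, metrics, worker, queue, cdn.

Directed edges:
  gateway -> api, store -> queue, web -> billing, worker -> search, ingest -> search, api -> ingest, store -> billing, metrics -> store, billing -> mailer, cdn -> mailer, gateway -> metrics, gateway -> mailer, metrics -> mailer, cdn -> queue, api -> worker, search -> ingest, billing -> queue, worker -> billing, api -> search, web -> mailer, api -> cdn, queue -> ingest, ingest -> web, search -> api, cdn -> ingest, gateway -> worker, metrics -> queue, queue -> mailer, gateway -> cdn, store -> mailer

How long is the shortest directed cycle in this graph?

2

For each vertex v, BFS finds the shortest path from v back to v.
The shortest such closed walk is api → search → api, length 2.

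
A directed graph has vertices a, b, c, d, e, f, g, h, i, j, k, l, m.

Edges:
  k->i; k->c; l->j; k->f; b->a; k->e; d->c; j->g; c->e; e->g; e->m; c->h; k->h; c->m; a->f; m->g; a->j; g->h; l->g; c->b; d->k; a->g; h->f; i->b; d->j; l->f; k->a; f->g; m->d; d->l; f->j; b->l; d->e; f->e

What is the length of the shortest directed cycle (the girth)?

3

For each vertex v, BFS finds the shortest path from v back to v.
The shortest such closed walk is d → c → m → d, length 3.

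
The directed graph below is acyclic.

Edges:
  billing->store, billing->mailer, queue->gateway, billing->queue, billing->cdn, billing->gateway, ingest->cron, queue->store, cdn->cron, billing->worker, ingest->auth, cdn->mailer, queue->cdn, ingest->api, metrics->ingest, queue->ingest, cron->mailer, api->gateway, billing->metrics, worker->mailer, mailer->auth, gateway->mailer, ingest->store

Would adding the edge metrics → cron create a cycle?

No

Adding metrics→cron creates a cycle iff cron can already reach metrics.
Explore from cron: no path reaches metrics. The graph stays acyclic.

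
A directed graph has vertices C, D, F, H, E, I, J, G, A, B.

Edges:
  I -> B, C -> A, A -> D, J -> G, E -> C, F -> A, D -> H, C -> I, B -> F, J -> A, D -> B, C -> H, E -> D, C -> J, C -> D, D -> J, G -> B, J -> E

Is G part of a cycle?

Yes

G is on a cycle iff G can reach itself via ≥1 edge.
G → B → F → A → D → J → G — yes.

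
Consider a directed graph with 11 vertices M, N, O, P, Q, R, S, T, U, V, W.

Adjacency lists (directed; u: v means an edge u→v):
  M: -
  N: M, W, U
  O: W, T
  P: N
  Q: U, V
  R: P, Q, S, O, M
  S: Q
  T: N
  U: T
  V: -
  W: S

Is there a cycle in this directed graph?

Yes

DFS with white/gray/black marking, starting from U:
U gray
  T gray
    N gray
      M gray
      M black
      W gray
        S gray
          Q gray
            Q→U: U is gray → back edge
Back edge found, so a cycle exists: U → T → N → W → S → Q → U.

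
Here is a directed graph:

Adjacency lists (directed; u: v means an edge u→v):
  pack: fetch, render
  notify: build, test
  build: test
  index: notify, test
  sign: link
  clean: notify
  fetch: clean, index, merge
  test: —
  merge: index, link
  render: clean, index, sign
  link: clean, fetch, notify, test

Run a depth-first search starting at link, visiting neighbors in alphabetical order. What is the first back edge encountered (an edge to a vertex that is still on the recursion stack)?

DFS from link (visiting neighbors in alphabetical order); mark gray on enter, black on exit:
link gray
  clean gray
    notify gray
      build gray
        test gray
        test black
      build black
      notify→test: test black — skip
    notify black
  clean black
  fetch gray
    fetch→clean: clean black — skip
    index gray
      index→notify: notify black — skip
      index→test: test black — skip
    index black
    merge gray
      merge→index: index black — skip
      merge→link: link is gray → back edge
First back edge: merge → link.

merge->link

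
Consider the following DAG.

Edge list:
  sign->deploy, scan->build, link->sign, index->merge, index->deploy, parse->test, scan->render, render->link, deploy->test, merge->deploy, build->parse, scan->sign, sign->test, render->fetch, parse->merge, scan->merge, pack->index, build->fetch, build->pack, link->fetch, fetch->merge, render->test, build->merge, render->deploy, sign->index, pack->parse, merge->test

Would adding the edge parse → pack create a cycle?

Adding parse→pack creates a cycle iff pack can already reach parse.
Path from pack: pack → parse.
So pack → … → parse → pack is a cycle.

Yes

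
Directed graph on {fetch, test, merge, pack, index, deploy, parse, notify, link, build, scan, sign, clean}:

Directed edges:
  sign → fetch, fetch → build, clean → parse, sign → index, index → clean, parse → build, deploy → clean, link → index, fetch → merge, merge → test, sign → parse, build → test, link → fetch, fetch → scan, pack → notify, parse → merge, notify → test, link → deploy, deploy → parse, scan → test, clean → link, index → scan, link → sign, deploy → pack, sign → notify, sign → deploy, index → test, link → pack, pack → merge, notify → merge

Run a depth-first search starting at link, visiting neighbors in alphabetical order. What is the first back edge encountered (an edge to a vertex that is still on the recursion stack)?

DFS from link (visiting neighbors in alphabetical order); mark gray on enter, black on exit:
link gray
  deploy gray
    clean gray
      clean→link: link is gray → back edge
First back edge: clean → link.

clean->link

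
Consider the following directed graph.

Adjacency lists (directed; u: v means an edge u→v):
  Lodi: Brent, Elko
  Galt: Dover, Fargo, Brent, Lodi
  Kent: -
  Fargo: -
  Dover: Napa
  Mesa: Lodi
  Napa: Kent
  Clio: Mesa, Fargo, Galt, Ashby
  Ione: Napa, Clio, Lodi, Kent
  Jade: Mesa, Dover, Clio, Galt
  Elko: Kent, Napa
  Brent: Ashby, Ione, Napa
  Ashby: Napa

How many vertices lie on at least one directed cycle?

6

A vertex is on a directed cycle iff it belongs to a strongly connected component of size ≥ 2 (or has a self-loop).
The vertices on cycles are {Clio, Galt, Ione, Lodi, Mesa, Brent} — 6 in total.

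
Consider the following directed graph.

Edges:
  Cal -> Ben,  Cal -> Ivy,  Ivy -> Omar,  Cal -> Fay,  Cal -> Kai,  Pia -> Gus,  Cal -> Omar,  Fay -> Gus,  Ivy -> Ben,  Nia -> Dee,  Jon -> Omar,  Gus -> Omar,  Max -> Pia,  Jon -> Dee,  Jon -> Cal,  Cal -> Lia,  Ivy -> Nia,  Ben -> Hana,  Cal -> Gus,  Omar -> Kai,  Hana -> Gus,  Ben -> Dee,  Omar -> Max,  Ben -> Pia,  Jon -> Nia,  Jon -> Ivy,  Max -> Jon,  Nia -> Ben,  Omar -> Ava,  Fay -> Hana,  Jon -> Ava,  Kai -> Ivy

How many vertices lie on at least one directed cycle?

A vertex is on a directed cycle iff it belongs to a strongly connected component of size ≥ 2 (or has a self-loop).
The vertices on cycles are {Ben, Cal, Fay, Gus, Ivy, Jon, Kai, Max, Nia, Pia, Hana, Omar} — 12 in total.

12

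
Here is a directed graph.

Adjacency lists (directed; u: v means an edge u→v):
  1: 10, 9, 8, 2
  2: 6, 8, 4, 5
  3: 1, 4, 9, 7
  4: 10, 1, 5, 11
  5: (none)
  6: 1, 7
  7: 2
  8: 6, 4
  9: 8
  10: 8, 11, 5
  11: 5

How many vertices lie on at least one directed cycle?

8

A vertex is on a directed cycle iff it belongs to a strongly connected component of size ≥ 2 (or has a self-loop).
The vertices on cycles are {1, 2, 4, 6, 7, 8, 9, 10} — 8 in total.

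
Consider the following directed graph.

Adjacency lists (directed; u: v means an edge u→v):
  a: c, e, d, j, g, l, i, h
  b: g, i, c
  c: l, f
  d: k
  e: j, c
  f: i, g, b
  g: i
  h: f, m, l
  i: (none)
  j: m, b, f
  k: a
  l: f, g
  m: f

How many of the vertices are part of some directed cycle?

A vertex is on a directed cycle iff it belongs to a strongly connected component of size ≥ 2 (or has a self-loop).
The vertices on cycles are {a, b, c, d, f, k, l} — 7 in total.

7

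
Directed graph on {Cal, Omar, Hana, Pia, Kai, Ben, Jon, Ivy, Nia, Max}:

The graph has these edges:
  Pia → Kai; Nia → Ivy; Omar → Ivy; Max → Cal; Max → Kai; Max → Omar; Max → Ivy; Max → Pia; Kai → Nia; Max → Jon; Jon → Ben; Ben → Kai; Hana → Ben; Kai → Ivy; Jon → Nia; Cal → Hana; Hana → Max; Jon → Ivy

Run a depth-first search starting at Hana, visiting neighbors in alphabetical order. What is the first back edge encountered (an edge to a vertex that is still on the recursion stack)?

Cal->Hana

DFS from Hana (visiting neighbors in alphabetical order); mark gray on enter, black on exit:
Hana gray
  Ben gray
    Kai gray
      Ivy gray
      Ivy black
      Nia gray
        Nia→Ivy: Ivy black — skip
      Nia black
    Kai black
  Ben black
  Max gray
    Cal gray
      Cal→Hana: Hana is gray → back edge
First back edge: Cal → Hana.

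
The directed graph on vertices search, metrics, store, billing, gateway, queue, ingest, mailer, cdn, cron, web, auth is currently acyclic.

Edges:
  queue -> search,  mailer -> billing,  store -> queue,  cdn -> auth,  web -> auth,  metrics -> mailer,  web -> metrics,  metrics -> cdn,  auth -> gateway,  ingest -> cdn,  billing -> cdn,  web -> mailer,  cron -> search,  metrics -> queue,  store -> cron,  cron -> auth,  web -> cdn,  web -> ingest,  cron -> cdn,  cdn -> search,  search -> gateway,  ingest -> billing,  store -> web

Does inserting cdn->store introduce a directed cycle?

Yes

Adding cdn→store creates a cycle iff store can already reach cdn.
Path from store: store → web → cdn.
So store → … → cdn → store is a cycle.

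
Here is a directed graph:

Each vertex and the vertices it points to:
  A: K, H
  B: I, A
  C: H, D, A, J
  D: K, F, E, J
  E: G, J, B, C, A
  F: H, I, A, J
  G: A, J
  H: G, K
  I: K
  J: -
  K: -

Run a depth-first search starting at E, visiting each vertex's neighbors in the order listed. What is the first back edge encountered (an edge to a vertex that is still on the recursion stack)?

DFS from E (visiting each vertex's neighbors in the order listed); mark gray on enter, black on exit:
E gray
  G gray
    A gray
      K gray
      K black
      H gray
        H→G: G is gray → back edge
First back edge: H → G.

H→G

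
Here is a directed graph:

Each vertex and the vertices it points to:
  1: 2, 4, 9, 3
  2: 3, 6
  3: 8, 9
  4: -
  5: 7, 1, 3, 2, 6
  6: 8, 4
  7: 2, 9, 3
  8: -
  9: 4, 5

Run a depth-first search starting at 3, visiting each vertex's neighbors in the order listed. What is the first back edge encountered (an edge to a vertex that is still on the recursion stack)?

2→3

DFS from 3 (visiting each vertex's neighbors in the order listed); mark gray on enter, black on exit:
3 gray
  8 gray
  8 black
  9 gray
    4 gray
    4 black
    5 gray
      7 gray
        2 gray
          2→3: 3 is gray → back edge
First back edge: 2 → 3.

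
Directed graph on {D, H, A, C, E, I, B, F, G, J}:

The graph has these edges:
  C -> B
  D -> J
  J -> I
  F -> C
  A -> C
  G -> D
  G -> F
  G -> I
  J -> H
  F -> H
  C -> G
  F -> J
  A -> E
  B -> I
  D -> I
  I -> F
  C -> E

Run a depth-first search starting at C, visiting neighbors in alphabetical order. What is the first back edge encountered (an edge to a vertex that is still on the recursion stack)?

DFS from C (visiting neighbors in alphabetical order); mark gray on enter, black on exit:
C gray
  B gray
    I gray
      F gray
        F→C: C is gray → back edge
First back edge: F → C.

F→C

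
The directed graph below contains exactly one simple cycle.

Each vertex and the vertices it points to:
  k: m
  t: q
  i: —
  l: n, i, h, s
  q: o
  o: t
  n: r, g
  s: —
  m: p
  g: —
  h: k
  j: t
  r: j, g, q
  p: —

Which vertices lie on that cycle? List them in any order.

DFS with gray/black marking from q:
q gray
  o gray
    t gray
      t→q: q is gray → back edge
Back edge closes the cycle q → o → t → q; its vertices are {o, q, t}.

o, q, t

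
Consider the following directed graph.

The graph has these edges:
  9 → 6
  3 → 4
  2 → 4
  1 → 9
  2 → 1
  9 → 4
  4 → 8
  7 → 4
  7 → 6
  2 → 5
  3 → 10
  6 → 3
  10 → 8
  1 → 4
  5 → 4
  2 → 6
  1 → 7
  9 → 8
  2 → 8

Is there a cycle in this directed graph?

DFS with white/gray/black marking, starting from 6:
6 gray
  3 gray
    4 gray
      8 gray
      8 black
    4 black
    10 gray
      10→8: 8 black — skip
    10 black
  3 black
6 black
1 gray
  7 gray
    7→4: 4 black — skip
    7→6: 6 black — skip
  7 black
  9 gray
    9→4: 4 black — skip
    9→8: 8 black — skip
    9→6: 6 black — skip
  9 black
  1→4: 4 black — skip
1 black
2 gray
  2→4: 4 black — skip
  2→8: 8 black — skip
  2→1: 1 black — skip
  5 gray
    5→4: 4 black — skip
  5 black
  2→6: 6 black — skip
2 black
Every edge goes to a white or black vertex — no back edge, so the graph is acyclic.

No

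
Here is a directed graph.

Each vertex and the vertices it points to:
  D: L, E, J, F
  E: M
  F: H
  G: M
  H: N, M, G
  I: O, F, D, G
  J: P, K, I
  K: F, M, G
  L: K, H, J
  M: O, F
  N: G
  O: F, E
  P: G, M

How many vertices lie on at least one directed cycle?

A vertex is on a directed cycle iff it belongs to a strongly connected component of size ≥ 2 (or has a self-loop).
The vertices on cycles are {D, E, F, G, H, I, J, L, M, N, O} — 11 in total.

11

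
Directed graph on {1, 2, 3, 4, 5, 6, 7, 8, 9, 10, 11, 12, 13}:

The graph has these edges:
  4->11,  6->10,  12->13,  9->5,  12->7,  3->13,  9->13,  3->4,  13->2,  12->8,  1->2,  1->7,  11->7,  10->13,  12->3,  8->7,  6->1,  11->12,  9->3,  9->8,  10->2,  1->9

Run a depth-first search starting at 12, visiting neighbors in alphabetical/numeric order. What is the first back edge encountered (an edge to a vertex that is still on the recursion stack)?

11→12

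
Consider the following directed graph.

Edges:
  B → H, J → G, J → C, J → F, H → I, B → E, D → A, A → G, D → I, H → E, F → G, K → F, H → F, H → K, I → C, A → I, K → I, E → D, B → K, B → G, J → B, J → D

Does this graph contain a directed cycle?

No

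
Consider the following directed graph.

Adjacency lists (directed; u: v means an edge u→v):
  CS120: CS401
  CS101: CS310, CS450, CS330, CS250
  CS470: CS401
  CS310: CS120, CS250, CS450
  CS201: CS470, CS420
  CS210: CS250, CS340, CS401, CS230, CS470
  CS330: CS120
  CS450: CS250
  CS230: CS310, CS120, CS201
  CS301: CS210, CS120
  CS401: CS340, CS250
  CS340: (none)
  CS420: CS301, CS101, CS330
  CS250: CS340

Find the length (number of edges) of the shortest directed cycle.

For each vertex v, BFS finds the shortest path from v back to v.
The shortest such closed walk is CS201 → CS420 → CS301 → CS210 → CS230 → CS201, length 5.

5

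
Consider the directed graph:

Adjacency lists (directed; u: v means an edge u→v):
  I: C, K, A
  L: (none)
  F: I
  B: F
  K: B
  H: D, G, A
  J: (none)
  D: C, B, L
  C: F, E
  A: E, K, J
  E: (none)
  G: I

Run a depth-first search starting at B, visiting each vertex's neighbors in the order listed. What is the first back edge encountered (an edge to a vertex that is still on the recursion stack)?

DFS from B (visiting each vertex's neighbors in the order listed); mark gray on enter, black on exit:
B gray
  F gray
    I gray
      C gray
        C→F: F is gray → back edge
First back edge: C → F.

C->F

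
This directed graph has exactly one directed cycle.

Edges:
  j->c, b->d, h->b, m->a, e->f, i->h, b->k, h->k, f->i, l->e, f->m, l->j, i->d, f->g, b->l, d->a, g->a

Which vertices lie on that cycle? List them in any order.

DFS with gray/black marking from f:
f gray
  g gray
    a gray
    a black
  g black
  i gray
    d gray
      d→a: a black — skip
    d black
    h gray
      b gray
        k gray
        k black
        b→d: d black — skip
        l gray
          e gray
            e→f: f is gray → back edge
Back edge closes the cycle f → i → h → b → l → e → f; its vertices are {b, e, f, h, i, l}.

b, e, f, h, i, l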